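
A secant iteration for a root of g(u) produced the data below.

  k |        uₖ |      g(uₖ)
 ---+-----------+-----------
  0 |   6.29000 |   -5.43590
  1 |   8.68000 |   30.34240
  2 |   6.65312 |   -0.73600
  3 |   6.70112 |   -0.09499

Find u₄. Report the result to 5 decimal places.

u₄ = 6.70112 − (-0.09499)·(6.70112 − 6.65312) / (-0.09499 − (-0.73600))
   = 6.70112 − (-0.0045595)/(0.6410100) = 6.7082330

6.70823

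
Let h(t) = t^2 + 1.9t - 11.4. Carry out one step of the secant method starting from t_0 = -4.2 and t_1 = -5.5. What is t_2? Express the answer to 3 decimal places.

h(-4.2) = -1.74000, h(-5.5) = 8.40000
t_2 = -5.50000 − 8.40000·(-5.50000 − (-4.20000)) / (8.40000 − (-1.74000)) = -5.50000 − (-10.92000)/(10.14000) = -4.42308

-4.423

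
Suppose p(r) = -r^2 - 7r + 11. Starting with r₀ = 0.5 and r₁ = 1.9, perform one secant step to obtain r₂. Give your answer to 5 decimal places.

p(0.5) = 7.2500000, p(1.9) = -5.9100000
r₂ = 1.9000000 − (-5.9100000)·(1.9000000 − 0.5000000) / (-5.9100000 − 7.2500000) = 1.9000000 − (-8.2740000)/(-13.1600000) = 1.2712766

1.27128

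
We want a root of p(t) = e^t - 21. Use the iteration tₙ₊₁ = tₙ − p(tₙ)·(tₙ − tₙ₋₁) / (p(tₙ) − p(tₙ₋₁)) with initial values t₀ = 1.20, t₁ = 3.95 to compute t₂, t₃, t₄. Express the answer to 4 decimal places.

2.2001, 2.6884, 3.2291

p(1.20) = -17.679883, p(3.95) = 30.935367
t₂ = 3.950000 − 30.935367·(3.950000 − 1.200000) / (30.935367 − (-17.679883)) = 3.950000 − (85.072259)/(48.615250) = 2.200091
p(2.200091) = -11.974164
t₃ = 2.200091 − (-11.974164)·(2.200091 − 3.950000) / (-11.974164 − 30.935367) = 2.200091 − (20.953697)/(-42.909531) = 2.688414
p(2.688414) = -6.291673
t₄ = 2.688414 − (-6.291673)·(2.688414 − 2.200091) / (-6.291673 − (-11.974164)) = 2.688414 − (-3.072367)/(5.682491) = 3.229086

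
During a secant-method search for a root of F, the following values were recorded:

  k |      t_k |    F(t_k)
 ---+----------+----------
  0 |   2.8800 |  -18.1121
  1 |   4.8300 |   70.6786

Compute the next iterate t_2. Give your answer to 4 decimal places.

3.2778

t_2 = 4.8300 − 70.6786·(4.8300 − 2.8800) / (70.6786 − (-18.1121))
   = 4.8300 − (137.823270)/(88.790700) = 3.277774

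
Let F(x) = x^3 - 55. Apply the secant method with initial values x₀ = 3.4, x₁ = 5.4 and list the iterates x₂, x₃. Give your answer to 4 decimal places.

F(3.4) = -15.696000, F(5.4) = 102.464000
x₂ = 5.400000 − 102.464000·(5.400000 − 3.400000) / (102.464000 − (-15.696000)) = 5.400000 − (204.928000)/(118.160000) = 3.665674
F(3.665674) = -5.743744
x₃ = 3.665674 − (-5.743744)·(3.665674 − 5.400000) / (-5.743744 − 102.464000) = 3.665674 − (9.961527)/(-108.207744) = 3.757733

3.6657, 3.7577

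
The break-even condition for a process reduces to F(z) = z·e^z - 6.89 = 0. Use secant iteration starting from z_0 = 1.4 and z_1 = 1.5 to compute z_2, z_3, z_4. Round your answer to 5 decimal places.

1.51602, 1.51478, 1.51479

F(1.4) = -1.2127200, F(1.5) = -0.1674664
z_2 = 1.5000000 − (-0.1674664)·(1.5000000 − 1.4000000) / (-0.1674664 − (-1.2127200)) = 1.5000000 − (-0.0167466)/(1.0452537) = 1.5160216
F(1.5160216) = 0.0140703
z_3 = 1.5160216 − 0.0140703·(1.5160216 − 1.5000000) / (0.0140703 − (-0.1674664)) = 1.5160216 − (0.0002254)/(0.1815367) = 1.5147798
F(1.5147798) = -0.0001459
z_4 = 1.5147798 − (-0.0001459)·(1.5147798 − 1.5160216) / (-0.0001459 − 0.0140703) = 1.5147798 − (0.0000002)/(-0.0142162) = 1.5147926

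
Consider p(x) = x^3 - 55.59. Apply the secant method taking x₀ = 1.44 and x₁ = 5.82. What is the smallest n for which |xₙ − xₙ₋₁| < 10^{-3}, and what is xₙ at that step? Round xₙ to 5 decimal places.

n = 8, xₙ = 3.81650

p(1.44) = -52.6040160, p(5.82) = 141.5473680
x₂ = 5.8200000 − 141.5473680·(4.3800000)/(194.1513840) = 2.6267316;  |Δ| = 3.1932684
p(2.6267316) = -37.4662895
x₃ = 2.6267316 − (-37.4662895)·(-3.1932684)/(-179.0136575) = 3.2950601;  |Δ| = 0.6683284
p(3.2950601) = -19.8141460
x₄ = 3.2950601 − (-19.8141460)·(0.6683284)/(17.6521435) = 4.0452442;  |Δ| = 0.7501841
p(4.0452442) = 10.6063765
x₅ = 4.0452442 − 10.6063765·(0.7501841)/(30.4205226) = 3.7836860;  |Δ| = 0.2615581
p(3.7836860) = -1.4216915
x₆ = 3.7836860 − (-1.4216915)·(-0.2615581)/(-12.0280680) = 3.8146016;  |Δ| = 0.0309156
p(3.8146016) = -0.0830236
x₇ = 3.8146016 − (-0.0830236)·(0.0309156)/(1.3386678) = 3.8165190;  |Δ| = 0.0019174
p(3.8165190) = 0.0007186
x₈ = 3.8165190 − 0.0007186·(0.0019174)/(0.0837422) = 3.8165026;  |Δ| = 0.0000165
|x₈ − x₇| = 0.0000165 < 10^{-3}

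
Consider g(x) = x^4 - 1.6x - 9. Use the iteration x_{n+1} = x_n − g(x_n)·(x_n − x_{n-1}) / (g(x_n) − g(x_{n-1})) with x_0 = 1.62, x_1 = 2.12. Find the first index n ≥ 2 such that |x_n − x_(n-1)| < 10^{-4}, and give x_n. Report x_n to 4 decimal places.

g(1.62) = -4.704525, g(2.12) = 7.807631
x_2 = 2.120000 − 7.807631·(0.500000)/(12.512156) = 1.807998;  |Δ| = 0.312002
g(1.807998) = -1.207369
x_3 = 1.807998 − (-1.207369)·(-0.312002)/(-9.015000) = 1.849784;  |Δ| = 0.041786
g(1.849784) = -0.251613
x_4 = 1.849784 − (-0.251613)·(0.041786)/(0.955756) = 1.860785;  |Δ| = 0.011001
g(1.860785) = 0.011790
x_5 = 1.860785 − 0.011790·(0.011001)/(0.263403) = 1.860292;  |Δ| = 0.000492
g(1.860292) = -0.000107
x_6 = 1.860292 − (-0.000107)·(-0.000492)/(-0.011897) = 1.860297;  |Δ| = 0.000004
|x_6 − x_5| = 0.000004 < 10^{-4}

n = 6, x_n = 1.8603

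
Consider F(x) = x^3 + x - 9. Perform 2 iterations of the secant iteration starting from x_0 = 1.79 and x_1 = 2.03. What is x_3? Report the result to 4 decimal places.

1.9198

F(1.79) = -1.474661, F(2.03) = 1.395427
x_2 = 2.030000 − 1.395427·(2.030000 − 1.790000) / (1.395427 − (-1.474661)) = 2.030000 − (0.334902)/(2.870088) = 1.913313
F(1.913313) = -0.082497
x_3 = 1.913313 − (-0.082497)·(1.913313 − 2.030000) / (-0.082497 − 1.395427) = 1.913313 − (0.009626)/(-1.477924) = 1.919826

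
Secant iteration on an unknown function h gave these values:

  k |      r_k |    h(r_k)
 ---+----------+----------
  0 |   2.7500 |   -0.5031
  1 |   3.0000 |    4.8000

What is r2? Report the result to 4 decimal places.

r2 = 3.0000 − 4.8000·(3.0000 − 2.7500) / (4.8000 − (-0.5031))
   = 3.0000 − (1.200000)/(5.303100) = 2.773717

2.7737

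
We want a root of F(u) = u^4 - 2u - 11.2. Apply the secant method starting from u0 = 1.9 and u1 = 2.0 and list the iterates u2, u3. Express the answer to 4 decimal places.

F(1.9) = -1.967900, F(2.0) = 0.800000
u2 = 2.000000 − 0.800000·(2.000000 − 1.900000) / (0.800000 − (-1.967900)) = 2.000000 − (0.080000)/(2.767900) = 1.971097
F(1.971097) = -0.047227
u3 = 1.971097 − (-0.047227)·(1.971097 − 2.000000) / (-0.047227 − 0.800000) = 1.971097 − (0.001365)/(-0.847227) = 1.972708

1.9711, 1.9727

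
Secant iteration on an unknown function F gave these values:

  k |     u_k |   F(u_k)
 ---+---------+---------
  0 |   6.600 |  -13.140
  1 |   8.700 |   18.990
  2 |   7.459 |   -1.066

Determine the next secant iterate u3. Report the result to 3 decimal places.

7.525

u3 = 7.459 − (-1.066)·(7.459 − 8.700) / (-1.066 − 18.990)
   = 7.459 − (1.32291)/(-20.05600) = 7.52496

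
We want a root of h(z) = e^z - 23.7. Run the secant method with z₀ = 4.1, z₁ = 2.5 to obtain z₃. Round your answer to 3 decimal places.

3.276

h(4.1) = 36.64029, h(2.5) = -11.51751
z₂ = 2.50000 − (-11.51751)·(2.50000 − 4.10000) / (-11.51751 − 36.64029) = 2.50000 − (18.42801)/(-48.15779) = 2.88266
h(2.88266) = -5.83830
z₃ = 2.88266 − (-5.83830)·(2.88266 − 2.50000) / (-5.83830 − (-11.51751)) = 2.88266 − (-2.23408)/(5.67921) = 3.27604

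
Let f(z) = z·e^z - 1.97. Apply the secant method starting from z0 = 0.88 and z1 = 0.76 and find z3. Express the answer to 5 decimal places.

f(0.88) = 0.1515917, f(0.76) = -0.3449101
z2 = 0.7600000 − (-0.3449101)·(0.7600000 − 0.8800000) / (-0.3449101 − 0.1515917) = 0.7600000 − (0.0413892)/(-0.4965018) = 0.8433616
f(0.8433616) = -0.0098868
z3 = 0.8433616 − (-0.0098868)·(0.8433616 − 0.7600000) / (-0.0098868 − (-0.3449101)) = 0.8433616 − (-0.0008242)/(0.3350233) = 0.8458217

0.84582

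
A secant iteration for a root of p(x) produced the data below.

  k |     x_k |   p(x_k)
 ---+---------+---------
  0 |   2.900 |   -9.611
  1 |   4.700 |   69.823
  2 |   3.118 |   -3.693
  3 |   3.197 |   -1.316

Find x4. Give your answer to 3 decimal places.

x4 = 3.197 − (-1.316)·(3.197 − 3.118) / (-1.316 − (-3.693))
   = 3.197 − (-0.10396)/(2.37700) = 3.24074

3.241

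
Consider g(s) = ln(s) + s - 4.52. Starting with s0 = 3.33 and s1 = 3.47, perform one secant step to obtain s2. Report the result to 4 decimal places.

3.3200

g(3.33) = 0.012972, g(3.47) = 0.194155
s2 = 3.470000 − 0.194155·(3.470000 − 3.330000) / (0.194155 − 0.012972) = 3.470000 − (0.027182)/(0.181182) = 3.319976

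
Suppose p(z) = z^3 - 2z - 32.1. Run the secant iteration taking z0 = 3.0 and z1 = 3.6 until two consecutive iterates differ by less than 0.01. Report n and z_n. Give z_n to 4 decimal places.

n = 4, z_n = 3.3876

p(3.0) = -11.100000, p(3.6) = 7.356000
z2 = 3.600000 − 7.356000·(0.600000)/(18.456000) = 3.360858;  |Δ| = 0.239142
p(3.360858) = -0.859585
z3 = 3.360858 − (-0.859585)·(-0.239142)/(-8.215585) = 3.385879;  |Δ| = 0.025021
p(3.385879) = -0.055433
z4 = 3.385879 − (-0.055433)·(0.025021)/(0.804152) = 3.387604;  |Δ| = 0.001725
|z4 − z3| = 0.001725 < 0.01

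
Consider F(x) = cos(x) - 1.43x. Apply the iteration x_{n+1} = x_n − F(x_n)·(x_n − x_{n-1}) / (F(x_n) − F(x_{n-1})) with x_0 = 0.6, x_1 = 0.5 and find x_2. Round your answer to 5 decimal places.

0.58327

F(0.6) = -0.0326644, F(0.5) = 0.1625826
x_2 = 0.5000000 − 0.1625826·(0.5000000 − 0.6000000) / (0.1625826 − (-0.0326644)) = 0.5000000 − (-0.0162583)/(0.1952469) = 0.5832702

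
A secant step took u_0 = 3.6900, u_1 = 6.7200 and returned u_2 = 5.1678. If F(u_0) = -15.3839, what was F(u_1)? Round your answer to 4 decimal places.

16.1584

The secant line through (3.6900, -15.3839) and (6.7200, F(u_1)) crosses zero at u_2 = 5.1678.
So (3.6900, -15.3839), (6.7200, F(u_1)), (5.1678, 0) are collinear:
F(u_1) = -15.3839 · (6.7200 − 5.1678) / (3.6900 − 5.1678) = -15.3839 · (1.552200)/(-1.477800) = 16.158404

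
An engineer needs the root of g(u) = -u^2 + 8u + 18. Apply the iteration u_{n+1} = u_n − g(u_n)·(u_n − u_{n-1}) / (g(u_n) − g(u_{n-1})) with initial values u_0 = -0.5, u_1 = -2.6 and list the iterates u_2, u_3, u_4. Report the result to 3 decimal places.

g(-0.5) = 13.75000, g(-2.6) = -9.56000
u_2 = -2.60000 − (-9.56000)·(-2.60000 − (-0.50000)) / (-9.56000 − 13.75000) = -2.60000 − (20.07600)/(-23.31000) = -1.73874
g(-1.73874) = 1.06688
u_3 = -1.73874 − 1.06688·(-1.73874 − (-2.60000)) / (1.06688 − (-9.56000)) = -1.73874 − (0.91886)/(10.62688) = -1.82520
g(-1.82520) = 0.06699
u_4 = -1.82520 − 0.06699·(-1.82520 − (-1.73874)) / (0.06699 − 1.06688) = -1.82520 − (-0.00579)/(-0.99988) = -1.83100

-1.739, -1.825, -1.831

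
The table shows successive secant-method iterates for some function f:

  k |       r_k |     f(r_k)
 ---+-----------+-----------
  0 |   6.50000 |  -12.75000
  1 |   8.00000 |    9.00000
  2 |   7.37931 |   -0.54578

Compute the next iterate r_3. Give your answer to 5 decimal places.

7.41480

r_3 = 7.37931 − (-0.54578)·(7.37931 − 8.00000) / (-0.54578 − 9.00000)
   = 7.37931 − (0.3387602)/(-9.5457800) = 7.4147980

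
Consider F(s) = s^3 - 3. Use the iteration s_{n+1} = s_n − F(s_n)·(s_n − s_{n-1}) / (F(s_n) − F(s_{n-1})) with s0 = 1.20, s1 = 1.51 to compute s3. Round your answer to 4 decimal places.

1.4417

F(1.20) = -1.272000, F(1.51) = 0.442951
s2 = 1.510000 − 0.442951·(1.510000 − 1.200000) / (0.442951 − (-1.272000)) = 1.510000 − (0.137315)/(1.714951) = 1.429931
F(1.429931) = -0.076218
s3 = 1.429931 − (-0.076218)·(1.429931 − 1.510000) / (-0.076218 − 0.442951) = 1.429931 − (0.006103)/(-0.519169) = 1.441686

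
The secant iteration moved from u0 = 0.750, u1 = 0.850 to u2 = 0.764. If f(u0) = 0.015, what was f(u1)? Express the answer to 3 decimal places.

-0.092

The secant line through (0.750, 0.015) and (0.850, f(u1)) crosses zero at u2 = 0.764.
So (0.750, 0.015), (0.850, f(u1)), (0.764, 0) are collinear:
f(u1) = 0.015 · (0.850 − 0.764) / (0.750 − 0.764) = 0.015 · (0.08600)/(-0.01400) = -0.09214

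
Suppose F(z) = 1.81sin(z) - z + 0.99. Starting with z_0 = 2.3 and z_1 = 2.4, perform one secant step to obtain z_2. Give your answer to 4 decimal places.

2.3175

F(2.3) = 0.039726, F(2.4) = -0.187412
z_2 = 2.400000 − (-0.187412)·(2.400000 − 2.300000) / (-0.187412 − 0.039726) = 2.400000 − (-0.018741)/(-0.227138) = 2.317490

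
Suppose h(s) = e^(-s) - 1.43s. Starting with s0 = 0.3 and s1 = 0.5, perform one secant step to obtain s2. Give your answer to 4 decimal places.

0.4484

h(0.3) = 0.311818, h(0.5) = -0.108469
s2 = 0.500000 − (-0.108469)·(0.500000 − 0.300000) / (-0.108469 − 0.311818) = 0.500000 − (-0.021694)/(-0.420288) = 0.448383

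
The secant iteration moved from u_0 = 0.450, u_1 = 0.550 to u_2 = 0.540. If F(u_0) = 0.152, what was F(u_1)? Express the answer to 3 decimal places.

-0.017

The secant line through (0.450, 0.152) and (0.550, F(u_1)) crosses zero at u_2 = 0.540.
So (0.450, 0.152), (0.550, F(u_1)), (0.540, 0) are collinear:
F(u_1) = 0.152 · (0.550 − 0.540) / (0.450 − 0.540) = 0.152 · (0.01000)/(-0.09000) = -0.01689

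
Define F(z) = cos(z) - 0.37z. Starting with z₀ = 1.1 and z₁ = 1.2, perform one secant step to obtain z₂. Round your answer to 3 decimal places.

1.136

F(1.1) = 0.04660, F(1.2) = -0.08164
z₂ = 1.20000 − (-0.08164)·(1.20000 − 1.10000) / (-0.08164 − 0.04660) = 1.20000 − (-0.00816)/(-0.12824) = 1.13634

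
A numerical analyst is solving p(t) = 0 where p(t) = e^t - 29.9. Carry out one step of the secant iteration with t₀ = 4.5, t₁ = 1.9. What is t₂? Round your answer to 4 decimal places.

p(4.5) = 60.117131, p(1.9) = -23.214106
t₂ = 1.900000 − (-23.214106)·(1.900000 − 4.500000) / (-23.214106 − 60.117131) = 1.900000 − (60.356674)/(-83.331237) = 2.624298

2.6243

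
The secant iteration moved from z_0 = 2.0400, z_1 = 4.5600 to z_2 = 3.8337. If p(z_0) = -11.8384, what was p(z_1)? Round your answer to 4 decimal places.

The secant line through (2.0400, -11.8384) and (4.5600, p(z_1)) crosses zero at z_2 = 3.8337.
So (2.0400, -11.8384), (4.5600, p(z_1)), (3.8337, 0) are collinear:
p(z_1) = -11.8384 · (4.5600 − 3.8337) / (2.0400 − 3.8337) = -11.8384 · (0.726300)/(-1.793700) = 4.793572

4.7936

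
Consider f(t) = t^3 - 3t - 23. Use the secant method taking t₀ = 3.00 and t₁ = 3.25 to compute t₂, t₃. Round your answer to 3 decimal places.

f(3.00) = -5.00000, f(3.25) = 1.57812
t₂ = 3.25000 − 1.57812·(3.25000 − 3.00000) / (1.57812 − (-5.00000)) = 3.25000 − (0.39453)/(6.57812) = 3.19002
f(3.19002) = -0.10759
t₃ = 3.19002 − (-0.10759)·(3.19002 − 3.25000) / (-0.10759 − 1.57812) = 3.19002 − (0.00645)/(-1.68571) = 3.19385

3.190, 3.194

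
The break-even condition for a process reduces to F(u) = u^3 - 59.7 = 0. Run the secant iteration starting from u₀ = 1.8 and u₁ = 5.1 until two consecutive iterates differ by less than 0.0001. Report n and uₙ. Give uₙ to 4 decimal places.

F(1.8) = -53.868000, F(5.1) = 72.951000
u₂ = 5.100000 − 72.951000·(3.300000)/(126.819000) = 3.201717;  |Δ| = 1.898283
F(3.201717) = -26.879213
u₃ = 3.201717 − (-26.879213)·(-1.898283)/(-99.830213) = 3.712829;  |Δ| = 0.511111
F(3.712829) = -8.518299
u₄ = 3.712829 − (-8.518299)·(0.511111)/(18.360914) = 3.949952;  |Δ| = 0.237123
F(3.949952) = 1.927620
u₅ = 3.949952 − 1.927620·(0.237123)/(10.445919) = 3.906195;  |Δ| = 0.043757
F(3.906195) = -0.097887
u₆ = 3.906195 − (-0.097887)·(-0.043757)/(-2.025506) = 3.908309;  |Δ| = 0.002115
F(3.908309) = -0.001036
u₇ = 3.908309 − (-0.001036)·(0.002115)/(0.096851) = 3.908332;  |Δ| = 0.000023
|u₇ − u₆| = 0.000023 < 0.0001

n = 7, uₙ = 3.9083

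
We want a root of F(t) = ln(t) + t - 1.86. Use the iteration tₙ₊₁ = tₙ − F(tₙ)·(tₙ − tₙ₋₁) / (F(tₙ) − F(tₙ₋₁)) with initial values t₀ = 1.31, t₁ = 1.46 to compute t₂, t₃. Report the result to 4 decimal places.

F(1.31) = -0.279973, F(1.46) = -0.021564
t₂ = 1.460000 − (-0.021564)·(1.460000 − 1.310000) / (-0.021564 − (-0.279973)) = 1.460000 − (-0.003235)/(0.258409) = 1.472517
F(1.472517) = -0.000510
t₃ = 1.472517 − (-0.000510)·(1.472517 − 1.460000) / (-0.000510 − (-0.021564)) = 1.472517 − (-0.000006)/(0.021054) = 1.472820

1.4725, 1.4728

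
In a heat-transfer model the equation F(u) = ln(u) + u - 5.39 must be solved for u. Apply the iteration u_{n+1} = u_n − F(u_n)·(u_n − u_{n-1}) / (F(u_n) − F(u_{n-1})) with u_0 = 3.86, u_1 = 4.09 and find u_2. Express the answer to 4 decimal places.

4.0033

F(3.86) = -0.179333, F(4.09) = 0.108545
u_2 = 4.090000 − 0.108545·(4.090000 − 3.860000) / (0.108545 − (-0.179333)) = 4.090000 − (0.024965)/(0.287878) = 4.003278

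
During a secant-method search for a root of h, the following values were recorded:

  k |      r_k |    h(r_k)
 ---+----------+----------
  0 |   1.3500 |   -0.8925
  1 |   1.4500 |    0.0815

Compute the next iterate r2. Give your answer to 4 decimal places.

1.4416

r2 = 1.4500 − 0.0815·(1.4500 − 1.3500) / (0.0815 − (-0.8925))
   = 1.4500 − (0.008150)/(0.974000) = 1.441632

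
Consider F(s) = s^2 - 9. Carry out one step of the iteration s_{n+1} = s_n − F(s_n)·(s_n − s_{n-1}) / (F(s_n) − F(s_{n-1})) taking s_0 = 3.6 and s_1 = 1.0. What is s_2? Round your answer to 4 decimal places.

2.7391

F(3.6) = 3.960000, F(1.0) = -8.000000
s_2 = 1.000000 − (-8.000000)·(1.000000 − 3.600000) / (-8.000000 − 3.960000) = 1.000000 − (20.800000)/(-11.960000) = 2.739130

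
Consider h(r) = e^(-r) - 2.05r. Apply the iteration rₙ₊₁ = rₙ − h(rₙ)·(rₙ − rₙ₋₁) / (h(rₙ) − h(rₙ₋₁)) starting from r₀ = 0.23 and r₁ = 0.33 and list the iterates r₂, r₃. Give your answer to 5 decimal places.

0.34512, 0.34535

h(0.23) = 0.3230336, h(0.33) = 0.0424237
r₂ = 0.3300000 − 0.0424237·(0.3300000 − 0.2300000) / (0.0424237 − 0.3230336) = 0.3300000 − (0.0042424)/(-0.2806099) = 0.3451184
h(0.3451184) = 0.0006438
r₃ = 0.3451184 − 0.0006438·(0.3451184 − 0.3300000) / (0.0006438 − 0.0424237) = 0.3451184 − (0.0000097)/(-0.0417800) = 0.3453514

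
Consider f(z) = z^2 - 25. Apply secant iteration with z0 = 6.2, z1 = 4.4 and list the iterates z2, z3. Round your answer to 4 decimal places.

f(6.2) = 13.440000, f(4.4) = -5.640000
z2 = 4.400000 − (-5.640000)·(4.400000 − 6.200000) / (-5.640000 − 13.440000) = 4.400000 − (10.152000)/(-19.080000) = 4.932075
f(4.932075) = -0.674632
z3 = 4.932075 − (-0.674632)·(4.932075 − 4.400000) / (-0.674632 − (-5.640000)) = 4.932075 − (-0.358955)/(4.965368) = 5.004367

4.9321, 5.0044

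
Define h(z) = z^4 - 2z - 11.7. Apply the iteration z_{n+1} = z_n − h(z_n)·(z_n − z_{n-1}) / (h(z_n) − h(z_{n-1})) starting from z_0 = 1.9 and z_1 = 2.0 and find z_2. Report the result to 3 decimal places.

h(1.9) = -2.46790, h(2.0) = 0.30000
z_2 = 2.00000 − 0.30000·(2.00000 − 1.90000) / (0.30000 − (-2.46790)) = 2.00000 − (0.03000)/(2.76790) = 1.98916

1.989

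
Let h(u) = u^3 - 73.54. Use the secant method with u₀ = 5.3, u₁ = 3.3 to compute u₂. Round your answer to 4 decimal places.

h(5.3) = 75.337000, h(3.3) = -37.603000
u₂ = 3.300000 − (-37.603000)·(3.300000 − 5.300000) / (-37.603000 − 75.337000) = 3.300000 − (75.206000)/(-112.940000) = 3.965893

3.9659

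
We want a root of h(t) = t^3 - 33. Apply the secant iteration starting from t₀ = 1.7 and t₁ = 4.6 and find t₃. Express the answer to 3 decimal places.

2.979

h(1.7) = -28.08700, h(4.6) = 64.33600
t₂ = 4.60000 − 64.33600·(4.60000 − 1.70000) / (64.33600 − (-28.08700)) = 4.60000 − (186.57440)/(92.42300) = 2.58130
h(2.58130) = -15.80053
t₃ = 2.58130 − (-15.80053)·(2.58130 − 4.60000) / (-15.80053 − 64.33600) = 2.58130 − (31.89655)/(-80.13653) = 2.97933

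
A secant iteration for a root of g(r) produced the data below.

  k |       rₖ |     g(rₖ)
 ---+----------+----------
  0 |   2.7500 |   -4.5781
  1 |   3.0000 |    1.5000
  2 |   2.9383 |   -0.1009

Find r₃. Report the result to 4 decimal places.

r₃ = 2.9383 − (-0.1009)·(2.9383 − 3.0000) / (-0.1009 − 1.5000)
   = 2.9383 − (0.006226)/(-1.600900) = 2.942189

2.9422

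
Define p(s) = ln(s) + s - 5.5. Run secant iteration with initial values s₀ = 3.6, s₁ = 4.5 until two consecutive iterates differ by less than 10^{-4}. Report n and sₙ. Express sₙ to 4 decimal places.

p(3.6) = -0.619066, p(4.5) = 0.504077
s₂ = 4.500000 − 0.504077·(0.900000)/(1.123144) = 4.096072;  |Δ| = 0.403928
p(4.096072) = 0.006100
s₃ = 4.096072 − 0.006100·(-0.403928)/(-0.497978) = 4.091124;  |Δ| = 0.004948
p(4.091124) = -0.000057
s₄ = 4.091124 − (-0.000057)·(-0.004948)/(-0.006157) = 4.091169;  |Δ| = 0.000046
|s₄ − s₃| = 0.000046 < 10^{-4}

n = 4, sₙ = 4.0912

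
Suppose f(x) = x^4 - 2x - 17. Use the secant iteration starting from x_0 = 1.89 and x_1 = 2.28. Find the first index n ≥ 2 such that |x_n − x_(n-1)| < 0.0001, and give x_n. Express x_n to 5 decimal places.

f(1.89) = -8.0201016, f(2.28) = 5.4633626
x_2 = 2.2800000 − 5.4633626·(0.3900000)/(13.4834641) = 2.1219760;  |Δ| = 0.1580240
f(2.1219760) = -0.9689062
x_3 = 2.1219760 − (-0.9689062)·(-0.1580240)/(-6.4322688) = 2.1457795;  |Δ| = 0.0238035
f(2.1457795) = -0.0913405
x_4 = 2.1457795 − (-0.0913405)·(0.0238035)/(0.8775656) = 2.1482570;  |Δ| = 0.0024776
f(2.1482570) = 0.0017869
x_5 = 2.1482570 − 0.0017869·(0.0024776)/(0.0931275) = 2.1482095;  |Δ| = 0.0000475
|x_5 − x_4| = 0.0000475 < 0.0001

n = 5, x_n = 2.14821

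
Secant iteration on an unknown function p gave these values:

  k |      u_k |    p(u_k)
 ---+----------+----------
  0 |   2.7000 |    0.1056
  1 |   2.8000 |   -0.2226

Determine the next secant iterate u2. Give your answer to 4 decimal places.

2.7322

u2 = 2.8000 − (-0.2226)·(2.8000 − 2.7000) / (-0.2226 − 0.1056)
   = 2.8000 − (-0.022260)/(-0.328200) = 2.732176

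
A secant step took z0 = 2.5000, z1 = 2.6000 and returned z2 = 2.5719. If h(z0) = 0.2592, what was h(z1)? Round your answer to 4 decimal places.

The secant line through (2.5000, 0.2592) and (2.6000, h(z1)) crosses zero at z2 = 2.5719.
So (2.5000, 0.2592), (2.6000, h(z1)), (2.5719, 0) are collinear:
h(z1) = 0.2592 · (2.6000 − 2.5719) / (2.5000 − 2.5719) = 0.2592 · (0.028100)/(-0.071900) = -0.101301

-0.1013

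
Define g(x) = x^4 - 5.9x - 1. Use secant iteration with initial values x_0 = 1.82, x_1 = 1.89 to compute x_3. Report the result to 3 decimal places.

1.860

g(1.82) = -0.76601, g(1.89) = 0.60890
x_2 = 1.89000 − 0.60890·(1.89000 − 1.82000) / (0.60890 − (-0.76601)) = 1.89000 − (0.04262)/(1.37490) = 1.85900
g(1.85900) = -0.02500
x_3 = 1.85900 − (-0.02500)·(1.85900 − 1.89000) / (-0.02500 − 0.60890) = 1.85900 − (0.00077)/(-0.63390) = 1.86022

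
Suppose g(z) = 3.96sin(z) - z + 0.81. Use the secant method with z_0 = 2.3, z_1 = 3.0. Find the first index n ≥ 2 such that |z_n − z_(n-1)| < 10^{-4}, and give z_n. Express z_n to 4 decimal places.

g(2.3) = 1.462993, g(3.0) = -1.631165
z_2 = 3.000000 − (-1.631165)·(0.700000)/(-3.094157) = 2.630977;  |Δ| = 0.369023
g(2.630977) = 0.114332
z_3 = 2.630977 − 0.114332·(-0.369023)/(1.745497) = 2.655148;  |Δ| = 0.024172
g(2.655148) = 0.006094
z_4 = 2.655148 − 0.006094·(0.024172)/(-0.108238) = 2.656509;  |Δ| = 0.001361
g(2.656509) = -0.000033
z_5 = 2.656509 − (-0.000033)·(0.001361)/(-0.006127) = 2.656502;  |Δ| = 0.000007
|z_5 − z_4| = 0.000007 < 10^{-4}

n = 5, z_n = 2.6565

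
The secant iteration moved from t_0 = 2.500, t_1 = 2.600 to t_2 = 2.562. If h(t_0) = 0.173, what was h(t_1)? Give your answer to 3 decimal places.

The secant line through (2.500, 0.173) and (2.600, h(t_1)) crosses zero at t_2 = 2.562.
So (2.500, 0.173), (2.600, h(t_1)), (2.562, 0) are collinear:
h(t_1) = 0.173 · (2.600 − 2.562) / (2.500 − 2.562) = 0.173 · (0.03800)/(-0.06200) = -0.10603

-0.106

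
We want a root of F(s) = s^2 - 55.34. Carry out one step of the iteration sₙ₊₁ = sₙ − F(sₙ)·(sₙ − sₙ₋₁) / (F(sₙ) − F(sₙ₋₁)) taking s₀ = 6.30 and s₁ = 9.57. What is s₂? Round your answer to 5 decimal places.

7.28614

F(6.30) = -15.6500000, F(9.57) = 36.2449000
s₂ = 9.5700000 − 36.2449000·(9.5700000 − 6.3000000) / (36.2449000 − (-15.6500000)) = 9.5700000 − (118.5208230)/(51.8949000) = 7.2861374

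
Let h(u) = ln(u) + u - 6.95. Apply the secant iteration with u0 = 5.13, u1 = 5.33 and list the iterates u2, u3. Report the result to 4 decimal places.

h(5.13) = -0.184894, h(5.33) = 0.053351
u2 = 5.330000 − 0.053351·(5.330000 − 5.130000) / (0.053351 − (-0.184894)) = 5.330000 − (0.010670)/(0.238246) = 5.285213
h(5.285213) = 0.000126
u3 = 5.285213 − 0.000126·(5.285213 − 5.330000) / (0.000126 − 0.053351) = 5.285213 − (-0.000006)/(-0.053225) = 5.285107

5.2852, 5.2851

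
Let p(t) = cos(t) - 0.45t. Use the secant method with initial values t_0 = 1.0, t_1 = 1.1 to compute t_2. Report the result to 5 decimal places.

p(1.0) = 0.0903023, p(1.1) = -0.0414039
t_2 = 1.1000000 − (-0.0414039)·(1.1000000 − 1.0000000) / (-0.0414039 − 0.0903023) = 1.1000000 − (-0.0041404)/(-0.1317062) = 1.0685635

1.06856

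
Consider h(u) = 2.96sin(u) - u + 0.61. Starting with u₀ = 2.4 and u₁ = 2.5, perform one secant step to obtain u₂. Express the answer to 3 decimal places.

2.464

h(2.4) = 0.20937, h(2.5) = -0.11852
u₂ = 2.50000 − (-0.11852)·(2.50000 − 2.40000) / (-0.11852 − 0.20937) = 2.50000 − (-0.01185)/(-0.32789) = 2.46385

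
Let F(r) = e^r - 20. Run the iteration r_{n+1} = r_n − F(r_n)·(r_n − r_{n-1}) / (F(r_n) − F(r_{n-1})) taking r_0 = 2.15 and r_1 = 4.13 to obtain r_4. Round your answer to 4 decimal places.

F(2.15) = -11.415142, F(4.13) = 42.177923
r_2 = 4.130000 − 42.177923·(4.130000 − 2.150000) / (42.177923 − (-11.415142)) = 4.130000 − (83.512287)/(53.593065) = 2.571733
F(2.571733) = -6.911509
r_3 = 2.571733 − (-6.911509)·(2.571733 − 4.130000) / (-6.911509 − 42.177923) = 2.571733 − (10.769974)/(-49.089432) = 2.791128
F(2.791128) = -3.700600
r_4 = 2.791128 − (-3.700600)·(2.791128 − 2.571733) / (-3.700600 − (-6.911509)) = 2.791128 − (-0.811893)/(3.210908) = 3.043983

3.0440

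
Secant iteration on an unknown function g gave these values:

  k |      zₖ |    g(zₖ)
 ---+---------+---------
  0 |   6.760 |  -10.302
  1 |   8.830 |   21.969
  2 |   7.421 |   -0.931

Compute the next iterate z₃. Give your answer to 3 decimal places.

7.478

z₃ = 7.421 − (-0.931)·(7.421 − 8.830) / (-0.931 − 21.969)
   = 7.421 − (1.31178)/(-22.90000) = 7.47828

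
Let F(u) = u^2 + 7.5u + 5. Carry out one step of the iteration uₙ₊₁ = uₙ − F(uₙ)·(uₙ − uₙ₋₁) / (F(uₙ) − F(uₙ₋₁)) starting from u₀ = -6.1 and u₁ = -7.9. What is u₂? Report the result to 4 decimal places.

-6.6446

F(-6.1) = -3.540000, F(-7.9) = 8.160000
u₂ = -7.900000 − 8.160000·(-7.900000 − (-6.100000)) / (8.160000 − (-3.540000)) = -7.900000 − (-14.688000)/(11.700000) = -6.644615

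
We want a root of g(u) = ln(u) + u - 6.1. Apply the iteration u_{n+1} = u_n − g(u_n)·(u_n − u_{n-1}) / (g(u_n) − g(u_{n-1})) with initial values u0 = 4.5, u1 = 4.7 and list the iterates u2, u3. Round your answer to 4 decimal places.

g(4.5) = -0.095923, g(4.7) = 0.147563
u2 = 4.700000 − 0.147563·(4.700000 − 4.500000) / (0.147563 − (-0.095923)) = 4.700000 − (0.029513)/(0.243485) = 4.578791
g(4.578791) = 0.000226
u3 = 4.578791 − 0.000226·(4.578791 − 4.700000) / (0.000226 − 0.147563) = 4.578791 − (-0.000027)/(-0.147336) = 4.578605

4.5788, 4.5786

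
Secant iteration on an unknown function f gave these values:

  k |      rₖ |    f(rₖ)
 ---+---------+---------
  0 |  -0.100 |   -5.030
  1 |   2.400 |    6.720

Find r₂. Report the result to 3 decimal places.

r₂ = 2.400 − 6.720·(2.400 − (-0.100)) / (6.720 − (-5.030))
   = 2.400 − (16.80000)/(11.75000) = 0.97021

0.970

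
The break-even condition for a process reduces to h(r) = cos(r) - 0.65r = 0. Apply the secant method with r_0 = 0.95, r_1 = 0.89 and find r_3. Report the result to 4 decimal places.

h(0.95) = -0.035817, h(0.89) = 0.050912
r_2 = 0.890000 − 0.050912·(0.890000 − 0.950000) / (0.050912 − (-0.035817)) = 0.890000 − (-0.003055)/(0.086729) = 0.925221
h(0.925221) = 0.000264
r_3 = 0.925221 − 0.000264·(0.925221 − 0.890000) / (0.000264 − 0.050912) = 0.925221 − (0.000009)/(-0.050648) = 0.925405

0.9254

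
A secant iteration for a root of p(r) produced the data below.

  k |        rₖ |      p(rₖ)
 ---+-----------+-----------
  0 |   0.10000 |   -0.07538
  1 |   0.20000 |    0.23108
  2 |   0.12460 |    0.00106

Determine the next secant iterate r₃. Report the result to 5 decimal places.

0.12425

r₃ = 0.12460 − 0.00106·(0.12460 − 0.20000) / (0.00106 − 0.23108)
   = 0.12460 − (-0.0000799)/(-0.2300200) = 0.1242525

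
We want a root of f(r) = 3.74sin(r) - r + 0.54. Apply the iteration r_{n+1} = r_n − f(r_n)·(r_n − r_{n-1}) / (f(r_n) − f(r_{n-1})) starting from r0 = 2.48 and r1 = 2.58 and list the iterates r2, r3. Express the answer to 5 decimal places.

f(2.48) = 0.3577597, f(2.58) = -0.0483194
r2 = 2.5800000 − (-0.0483194)·(2.5800000 − 2.4800000) / (-0.0483194 − 0.3577597) = 2.5800000 − (-0.0048319)/(-0.4060792) = 2.5681010
f(2.5681010) = 0.0011048
r3 = 2.5681010 − 0.0011048·(2.5681010 − 2.5800000) / (0.0011048 − (-0.0483194)) = 2.5681010 − (-0.0000131)/(0.0494243) = 2.5683670

2.56810, 2.56837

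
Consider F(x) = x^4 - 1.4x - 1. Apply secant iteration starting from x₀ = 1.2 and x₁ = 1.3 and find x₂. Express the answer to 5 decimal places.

F(1.2) = -0.6064000, F(1.3) = 0.0361000
x₂ = 1.3000000 − 0.0361000·(1.3000000 − 1.2000000) / (0.0361000 − (-0.6064000)) = 1.3000000 − (0.0036100)/(0.6425000) = 1.2943813

1.29438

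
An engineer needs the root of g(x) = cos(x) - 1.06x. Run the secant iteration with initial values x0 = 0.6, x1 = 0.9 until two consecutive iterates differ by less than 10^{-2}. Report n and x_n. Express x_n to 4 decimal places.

g(0.6) = 0.189336, g(0.9) = -0.332390
x2 = 0.900000 − (-0.332390)·(0.300000)/(-0.521726) = 0.708871;  |Δ| = 0.191129
g(0.708871) = 0.007694
x3 = 0.708871 − 0.007694·(-0.191129)/(0.340084) = 0.713195;  |Δ| = 0.004324
|x3 − x2| = 0.004324 < 10^{-2}

n = 3, x_n = 0.7132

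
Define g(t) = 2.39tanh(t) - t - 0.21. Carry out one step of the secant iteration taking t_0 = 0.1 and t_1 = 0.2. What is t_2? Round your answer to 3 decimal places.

0.154

g(0.1) = -0.07179, g(0.2) = 0.06173
t_2 = 0.20000 − 0.06173·(0.20000 − 0.10000) / (0.06173 − (-0.07179)) = 0.20000 − (0.00617)/(0.13352) = 0.15377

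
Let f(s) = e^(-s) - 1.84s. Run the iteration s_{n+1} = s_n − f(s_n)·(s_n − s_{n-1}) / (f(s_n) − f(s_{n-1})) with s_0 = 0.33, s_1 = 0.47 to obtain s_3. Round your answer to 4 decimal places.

0.3739

f(0.33) = 0.111724, f(0.47) = -0.239798
s_2 = 0.470000 − (-0.239798)·(0.470000 − 0.330000) / (-0.239798 − 0.111724) = 0.470000 − (-0.033572)/(-0.351521) = 0.374496
f(0.374496) = -0.001437
s_3 = 0.374496 − (-0.001437)·(0.374496 − 0.470000) / (-0.001437 − (-0.239798)) = 0.374496 − (0.000137)/(0.238361) = 0.373920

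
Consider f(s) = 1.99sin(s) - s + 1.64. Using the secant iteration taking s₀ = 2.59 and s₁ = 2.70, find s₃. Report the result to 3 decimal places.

2.624

f(2.59) = 0.09285, f(2.70) = -0.20951
s₂ = 2.70000 − (-0.20951)·(2.70000 − 2.59000) / (-0.20951 − 0.09285) = 2.70000 − (-0.02305)/(-0.30236) = 2.62378
f(2.62378) = 0.00124
s₃ = 2.62378 − 0.00124·(2.62378 − 2.70000) / (0.00124 − (-0.20951)) = 2.62378 − (-0.00009)/(0.21075) = 2.62423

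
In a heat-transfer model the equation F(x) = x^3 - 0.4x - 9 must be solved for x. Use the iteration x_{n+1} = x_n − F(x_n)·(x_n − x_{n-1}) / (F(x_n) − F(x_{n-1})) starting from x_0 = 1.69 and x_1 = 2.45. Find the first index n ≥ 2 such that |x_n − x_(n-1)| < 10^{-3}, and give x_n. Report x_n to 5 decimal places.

n = 5, x_n = 2.14416

F(1.69) = -4.8491910, F(2.45) = 4.7261250
x_2 = 2.4500000 − 4.7261250·(0.7600000)/(9.5753160) = 2.0748839;  |Δ| = 0.3751161
F(2.0748839) = -0.8972810
x_3 = 2.0748839 − (-0.8972810)·(-0.3751161)/(-5.6234060) = 2.1347381;  |Δ| = 0.0598542
F(2.1347381) = -0.1256654
x_4 = 2.1347381 − (-0.1256654)·(0.0598542)/(0.7716156) = 2.1444860;  |Δ| = 0.0097479
F(2.1444860) = 0.0043111
x_5 = 2.1444860 − 0.0043111·(0.0097479)/(0.1299765) = 2.1441627;  |Δ| = 0.0003233
|x_5 − x_4| = 0.0003233 < 10^{-3}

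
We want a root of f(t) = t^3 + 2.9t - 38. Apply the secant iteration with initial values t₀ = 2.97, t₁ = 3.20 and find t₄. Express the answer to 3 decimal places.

f(2.97) = -3.18893, f(3.20) = 4.04800
t₂ = 3.20000 − 4.04800·(3.20000 − 2.97000) / (4.04800 − (-3.18893)) = 3.20000 − (0.93104)/(7.23693) = 3.07135
f(3.07135) = -0.12049
t₃ = 3.07135 − (-0.12049)·(3.07135 − 3.20000) / (-0.12049 − 4.04800) = 3.07135 − (0.01550)/(-4.16849) = 3.07507
f(3.07507) = -0.00434
t₄ = 3.07507 − (-0.00434)·(3.07507 − 3.07135) / (-0.00434 − (-0.12049)) = 3.07507 − (-0.00002)/(0.11615) = 3.07521

3.075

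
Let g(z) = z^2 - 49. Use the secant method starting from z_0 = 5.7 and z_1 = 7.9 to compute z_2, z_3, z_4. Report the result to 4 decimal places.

6.9140, 6.9948, 7.0000

g(5.7) = -16.510000, g(7.9) = 13.410000
z_2 = 7.900000 − 13.410000·(7.900000 − 5.700000) / (13.410000 − (-16.510000)) = 7.900000 − (29.502000)/(29.920000) = 6.913971
g(6.913971) = -1.197011
z_3 = 6.913971 − (-1.197011)·(6.913971 − 7.900000) / (-1.197011 − 13.410000) = 6.913971 − (1.180288)/(-14.607011) = 6.994773
g(6.994773) = -0.073145
z_4 = 6.994773 − (-0.073145)·(6.994773 − 6.913971) / (-0.073145 − (-1.197011)) = 6.994773 − (-0.005910)/(1.123866) = 7.000032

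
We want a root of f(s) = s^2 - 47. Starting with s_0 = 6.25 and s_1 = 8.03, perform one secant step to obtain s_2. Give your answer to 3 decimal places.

f(6.25) = -7.93750, f(8.03) = 17.48090
s_2 = 8.03000 − 17.48090·(8.03000 − 6.25000) / (17.48090 − (-7.93750)) = 8.03000 − (31.11600)/(25.41840) = 6.80585

6.806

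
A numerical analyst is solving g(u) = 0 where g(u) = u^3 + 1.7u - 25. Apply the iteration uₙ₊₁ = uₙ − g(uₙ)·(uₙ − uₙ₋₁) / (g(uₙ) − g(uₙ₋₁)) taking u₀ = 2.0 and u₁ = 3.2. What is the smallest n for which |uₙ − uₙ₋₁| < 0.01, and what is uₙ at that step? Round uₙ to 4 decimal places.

n = 5, uₙ = 2.7305

g(2.0) = -13.600000, g(3.2) = 13.208000
u₂ = 3.200000 − 13.208000·(1.200000)/(26.808000) = 2.608774;  |Δ| = 0.591226
g(2.608774) = -2.810557
u₃ = 2.608774 − (-2.810557)·(-0.591226)/(-16.018557) = 2.712508;  |Δ| = 0.103734
g(2.712508) = -0.430919
u₄ = 2.712508 − (-0.430919)·(0.103734)/(2.379639) = 2.731293;  |Δ| = 0.018785
g(2.731293) = 0.018533
u₅ = 2.731293 − 0.018533·(0.018785)/(0.449452) = 2.730518;  |Δ| = 0.000775
|u₅ − u₄| = 0.000775 < 0.01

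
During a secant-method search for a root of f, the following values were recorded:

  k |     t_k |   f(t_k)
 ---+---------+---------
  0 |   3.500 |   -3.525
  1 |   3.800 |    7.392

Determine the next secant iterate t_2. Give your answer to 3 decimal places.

t_2 = 3.800 − 7.392·(3.800 − 3.500) / (7.392 − (-3.525))
   = 3.800 − (2.21760)/(10.91700) = 3.59687

3.597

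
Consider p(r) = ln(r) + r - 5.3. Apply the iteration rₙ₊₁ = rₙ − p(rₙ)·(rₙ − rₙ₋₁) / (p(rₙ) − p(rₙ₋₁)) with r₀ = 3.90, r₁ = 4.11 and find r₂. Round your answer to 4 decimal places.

p(3.90) = -0.039023, p(4.11) = 0.223423
r₂ = 4.110000 − 0.223423·(4.110000 − 3.900000) / (0.223423 − (-0.039023)) = 4.110000 − (0.046919)/(0.262446) = 3.931225

3.9312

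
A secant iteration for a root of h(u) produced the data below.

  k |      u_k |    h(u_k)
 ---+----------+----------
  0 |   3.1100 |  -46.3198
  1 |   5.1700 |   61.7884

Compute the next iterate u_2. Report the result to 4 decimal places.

3.9926

u_2 = 5.1700 − 61.7884·(5.1700 − 3.1100) / (61.7884 − (-46.3198))
   = 5.1700 − (127.284104)/(108.108200) = 3.992623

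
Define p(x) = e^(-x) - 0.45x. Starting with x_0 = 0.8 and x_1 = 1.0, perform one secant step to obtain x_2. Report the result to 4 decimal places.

0.9042

p(0.8) = 0.089329, p(1.0) = -0.082121
x_2 = 1.000000 − (-0.082121)·(1.000000 − 0.800000) / (-0.082121 − 0.089329) = 1.000000 − (-0.016424)/(-0.171450) = 0.904204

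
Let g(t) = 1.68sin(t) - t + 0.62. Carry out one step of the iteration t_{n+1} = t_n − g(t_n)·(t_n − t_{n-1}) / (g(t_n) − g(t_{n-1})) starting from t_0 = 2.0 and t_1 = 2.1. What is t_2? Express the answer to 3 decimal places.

g(2.0) = 0.14762, g(2.1) = -0.02981
t_2 = 2.10000 − (-0.02981)·(2.10000 − 2.00000) / (-0.02981 − 0.14762) = 2.10000 − (-0.00298)/(-0.17743) = 2.08320

2.083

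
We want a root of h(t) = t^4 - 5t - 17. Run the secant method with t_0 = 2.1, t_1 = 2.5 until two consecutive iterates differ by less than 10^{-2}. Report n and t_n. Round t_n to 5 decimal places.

h(2.1) = -8.0519000, h(2.5) = 9.5625000
t_2 = 2.5000000 − 9.5625000·(0.4000000)/(17.6144000) = 2.2828481;  |Δ| = 0.2171519
h(2.2828481) = -1.2555970
t_3 = 2.2828481 − (-1.2555970)·(-0.2171519)/(-10.8180970) = 2.3080517;  |Δ| = 0.0252036
h(2.3080517) = -0.1622338
t_4 = 2.3080517 − (-0.1622338)·(0.0252036)/(1.0933632) = 2.3117915;  |Δ| = 0.0037397
|t_4 − t_3| = 0.0037397 < 10^{-2}

n = 4, t_n = 2.31179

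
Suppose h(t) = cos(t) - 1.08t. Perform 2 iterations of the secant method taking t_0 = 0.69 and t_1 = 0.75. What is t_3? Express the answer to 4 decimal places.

0.7051

h(0.69) = 0.026046, h(0.75) = -0.078311
t_2 = 0.750000 − (-0.078311)·(0.750000 − 0.690000) / (-0.078311 − 0.026046) = 0.750000 − (-0.004699)/(-0.104357) = 0.704975
h(0.704975) = 0.000255
t_3 = 0.704975 − 0.000255·(0.704975 − 0.750000) / (0.000255 − (-0.078311)) = 0.704975 − (-0.000011)/(0.078566) = 0.705121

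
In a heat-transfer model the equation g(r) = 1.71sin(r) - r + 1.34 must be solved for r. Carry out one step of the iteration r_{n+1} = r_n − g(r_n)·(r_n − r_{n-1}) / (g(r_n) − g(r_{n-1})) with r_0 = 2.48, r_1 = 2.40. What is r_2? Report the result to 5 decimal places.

2.44122

g(2.48) = -0.0894200, g(2.40) = 0.0950420
r_2 = 2.4000000 − 0.0950420·(2.4000000 − 2.4800000) / (0.0950420 − (-0.0894200)) = 2.4000000 − (-0.0076034)/(0.1844621) = 2.4412191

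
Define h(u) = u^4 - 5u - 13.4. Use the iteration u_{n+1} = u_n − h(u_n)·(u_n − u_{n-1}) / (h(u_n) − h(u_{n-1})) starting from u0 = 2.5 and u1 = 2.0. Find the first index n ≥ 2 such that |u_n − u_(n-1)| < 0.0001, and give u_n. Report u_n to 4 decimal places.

h(2.5) = 13.162500, h(2.0) = -7.400000
u2 = 2.000000 − (-7.400000)·(-0.500000)/(-20.562500) = 2.179939;  |Δ| = 0.179939
h(2.179939) = -1.716909
u3 = 2.179939 − (-1.716909)·(0.179939)/(5.683091) = 2.234300;  |Δ| = 0.054361
h(2.234300) = 0.349541
u4 = 2.234300 − 0.349541·(0.054361)/(2.066451) = 2.225105;  |Δ| = 0.009195
h(2.225105) = -0.012205
u5 = 2.225105 − (-0.012205)·(-0.009195)/(-0.361747) = 2.225415;  |Δ| = 0.000310
h(2.225415) = -0.000082
u6 = 2.225415 − (-0.000082)·(0.000310)/(0.012123) = 2.225417;  |Δ| = 0.000002
|u6 − u5| = 0.000002 < 0.0001

n = 6, u_n = 2.2254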